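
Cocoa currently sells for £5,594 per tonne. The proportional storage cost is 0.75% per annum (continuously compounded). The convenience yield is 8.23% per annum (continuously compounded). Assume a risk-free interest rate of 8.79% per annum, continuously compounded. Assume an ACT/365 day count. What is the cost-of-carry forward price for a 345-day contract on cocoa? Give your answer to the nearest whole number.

Net carry = r + u − y = 0.0879 + 0.0075 − 0.0823 = 0.0131
F = S·e^((r+u−y)T) = 5594 · e^(0.0131 × 345/365) = 5594 · e^0.012382
= 5594 × 1.012459 = £5,664 per tonne

£5,664 per tonne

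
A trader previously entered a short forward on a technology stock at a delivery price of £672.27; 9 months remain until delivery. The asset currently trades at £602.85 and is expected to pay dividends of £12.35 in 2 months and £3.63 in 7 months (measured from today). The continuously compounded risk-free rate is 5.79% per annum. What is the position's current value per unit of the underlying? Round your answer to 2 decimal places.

£56.59

PV(remaining dividends) I = 12.35·e^(−0.0579·2/12) + 3.63·e^(−0.0579·7/12) = 15.7408
Current forward F = (S − I)·e^(rT) = (602.85 − 15.7408)·e^(0.0579·9/12) = 587.1092 × 1.044382 = 613.1663
Value (long) = (F − K)·e^(−rT) = (613.1663 − 672.27) × 0.957504 = -56.5920
Short position value = −(long value) = £56.59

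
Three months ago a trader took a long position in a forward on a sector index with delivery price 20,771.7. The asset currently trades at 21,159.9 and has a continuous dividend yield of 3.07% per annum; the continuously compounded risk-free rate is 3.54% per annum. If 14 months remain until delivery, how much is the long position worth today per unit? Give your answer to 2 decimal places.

484.13

Current fair forward for the remaining 14 months: F = S·e^((r − q)·T), (r − q) = 0.0354 − 0.0307 = 0.0047
F = 21159.9 · e^(0.0047 × 14/12) = 21159.9 × 1.00549839 = 21276.2454
Value of long forward = (F − K)·e^(−rT) = (21276.2454 − 20771.7) · e^(−0.0354·14/12)
= 504.5454 × 0.95954122 = 484.13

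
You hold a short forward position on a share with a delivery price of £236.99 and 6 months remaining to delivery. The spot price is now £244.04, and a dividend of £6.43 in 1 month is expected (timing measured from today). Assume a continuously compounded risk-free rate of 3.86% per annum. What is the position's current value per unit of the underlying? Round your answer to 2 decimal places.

-£5.17

PV(remaining dividends) I = 6.43·e^(−0.0386·1/12) = 6.4094
Current forward F = (S − I)·e^(rT) = (244.04 − 6.4094)·e^(0.0386·6/12) = 237.6306 × 1.019487 = 242.2613
Value (long) = (F − K)·e^(−rT) = (242.2613 − 236.99) × 0.980885 = 5.1705
Short position value = −(long value) = -£5.17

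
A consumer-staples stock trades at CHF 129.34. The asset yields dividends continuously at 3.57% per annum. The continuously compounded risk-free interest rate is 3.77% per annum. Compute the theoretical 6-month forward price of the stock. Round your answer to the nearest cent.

CHF 129.47

F = S·e^((r − q)T) = 129.34 · e^((0.0377 − 0.0357) × 6/12)
= 129.34 · e^0.001000 = 129.34 × 1.001001
F = CHF 129.47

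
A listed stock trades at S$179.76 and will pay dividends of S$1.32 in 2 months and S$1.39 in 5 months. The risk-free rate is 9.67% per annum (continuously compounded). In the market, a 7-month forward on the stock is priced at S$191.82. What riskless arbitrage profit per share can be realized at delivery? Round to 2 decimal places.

S$4.42 per share

PV(dividends) I = 1.32·e^(−0.0967·2/12) + 1.39·e^(−0.0967·5/12) = 2.6340
Fair forward F* = (S − I)·e^(rT) = (179.76 − 2.6340)·e^0.056408 = 177.1260 × 1.058029 = 187.4044
Market S$191.82 > fair 187.4044: forward overpriced → cash-and-carry (borrow at r, buy the stock and collect the dividends, short the forward).
Profit at T = |F_mkt − F*| = |191.82 − 187.4044| = S$4.42 per share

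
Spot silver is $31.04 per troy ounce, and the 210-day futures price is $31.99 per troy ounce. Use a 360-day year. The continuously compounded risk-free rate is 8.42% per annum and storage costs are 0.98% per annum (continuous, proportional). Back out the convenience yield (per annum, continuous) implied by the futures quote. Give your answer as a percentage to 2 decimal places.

4.23%

F = S·e^((r+u−y)T) ⇒ (r+u−y) = ln(F/S)/T
ln(31.99/31.04) = 0.030147; /T ⇒ 0.051681
y = r + u − ln(F/S)/T = 0.0842 + 0.0098 − 0.051681 = 0.042319
y = 4.23%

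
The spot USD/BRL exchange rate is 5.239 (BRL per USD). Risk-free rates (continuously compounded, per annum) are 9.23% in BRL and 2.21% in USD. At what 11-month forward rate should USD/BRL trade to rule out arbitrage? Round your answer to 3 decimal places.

5.587

F = S·e^((r_BRL − r_USD)T) = 5.239 · e^((0.0923 − 0.0221) × 11/12)
= 5.239 · e^0.064350 = 5.239 × 1.066466
F = 5.587 BRL per USD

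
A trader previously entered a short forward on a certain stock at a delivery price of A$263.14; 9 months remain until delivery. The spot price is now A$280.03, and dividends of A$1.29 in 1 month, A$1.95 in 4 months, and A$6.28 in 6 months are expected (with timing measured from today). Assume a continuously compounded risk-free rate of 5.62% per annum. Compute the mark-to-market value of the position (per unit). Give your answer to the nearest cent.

PV(remaining dividends) I = 1.29·e^(−0.0562·1/12) + 1.95·e^(−0.0562·4/12) + 6.28·e^(−0.0562·6/12) = 9.3038
Current forward F = (S − I)·e^(rT) = (280.03 − 9.3038)·e^(0.0562·9/12) = 270.7262 × 1.043051 = 282.3812
Value (long) = (F − K)·e^(−rT) = (282.3812 − 263.14) × 0.958726 = 18.4470
Short position value = −(long value) = -A$18.45

-A$18.45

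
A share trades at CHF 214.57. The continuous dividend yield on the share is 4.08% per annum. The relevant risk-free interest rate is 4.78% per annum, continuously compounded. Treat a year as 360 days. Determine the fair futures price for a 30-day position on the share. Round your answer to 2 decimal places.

F = S·e^((r − q)T) = 214.57 · e^((0.0478 − 0.0408) × 30/360)
= 214.57 · e^0.000583 = 214.57 × 1.000583
F = CHF 214.70

CHF 214.70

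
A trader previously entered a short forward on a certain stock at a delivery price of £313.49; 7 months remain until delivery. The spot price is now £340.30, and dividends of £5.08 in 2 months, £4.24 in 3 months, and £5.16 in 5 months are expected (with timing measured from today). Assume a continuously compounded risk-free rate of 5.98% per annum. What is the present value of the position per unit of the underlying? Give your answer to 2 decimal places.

-£23.32

PV(remaining dividends) I = 5.08·e^(−0.0598·2/12) + 4.24·e^(−0.0598·3/12) + 5.16·e^(−0.0598·5/12) = 14.2397
Current forward F = (S − I)·e^(rT) = (340.30 − 14.2397)·e^(0.0598·7/12) = 326.0603 × 1.035499 = 337.6351
Value (long) = (F − K)·e^(−rT) = (337.6351 − 313.49) × 0.965718 = 23.3174
Short position value = −(long value) = -£23.32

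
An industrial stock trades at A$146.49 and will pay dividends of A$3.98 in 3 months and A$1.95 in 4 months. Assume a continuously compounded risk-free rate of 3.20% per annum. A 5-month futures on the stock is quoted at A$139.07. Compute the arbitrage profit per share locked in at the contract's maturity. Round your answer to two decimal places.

A$3.43 per share

PV(dividends) I = 3.98·e^(−0.0320·3/12) + 1.95·e^(−0.0320·4/12) = 5.8776
Fair futures F* = (S − I)·e^(rT) = (146.49 − 5.8776)·e^0.013333 = 140.6124 × 1.013422 = 142.4997
Market A$139.07 < fair 142.4997: forward underpriced → reverse cash-and-carry (short the stock, invest proceeds at r, pay the dividends, go long the forward).
Profit at T = |F_mkt − F*| = |139.07 − 142.4997| = A$3.43 per share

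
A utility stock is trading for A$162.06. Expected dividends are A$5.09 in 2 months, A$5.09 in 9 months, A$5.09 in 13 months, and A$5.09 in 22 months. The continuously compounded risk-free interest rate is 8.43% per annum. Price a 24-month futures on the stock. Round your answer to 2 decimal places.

A$169.56

PV(dividends) I = 5.09·e^(−0.0843·2/12) + 5.09·e^(−0.0843·9/12) + 5.09·e^(−0.0843·13/12) + 5.09·e^(−0.0843·22/12)
I = 5.0190 + 4.7781 + 4.6458 + 4.3611 = 18.8040
F = (S − I)·e^(rT) = (162.06 − 18.8040) · e^(0.0843·24/12)
= 143.2560 · e^0.168600 = 143.2560 × 1.183647 = A$169.56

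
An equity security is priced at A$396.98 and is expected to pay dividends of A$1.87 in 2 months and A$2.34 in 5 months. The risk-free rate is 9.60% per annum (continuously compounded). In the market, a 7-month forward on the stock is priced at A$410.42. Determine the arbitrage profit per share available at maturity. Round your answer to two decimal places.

PV(dividends) I = 1.87·e^(−0.0960·2/12) + 2.34·e^(−0.0960·5/12) = 4.0886
Fair forward F* = (S − I)·e^(rT) = (396.98 − 4.0886)·e^0.056000 = 392.8914 × 1.057598 = 415.5212
Market A$410.42 < fair 415.5212: forward underpriced → reverse cash-and-carry (short the stock, invest proceeds at r, pay the dividends, go long the forward).
Profit at T = |F_mkt − F*| = |410.42 − 415.5212| = A$5.10 per share

A$5.10 per share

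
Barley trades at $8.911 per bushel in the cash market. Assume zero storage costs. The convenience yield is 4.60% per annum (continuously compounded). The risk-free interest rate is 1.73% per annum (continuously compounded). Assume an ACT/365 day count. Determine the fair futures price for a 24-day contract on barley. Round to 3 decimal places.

Net carry = r + u − y = 0.0173 + 0.0000 − 0.0460 = -0.0287
F = S·e^((r+u−y)T) = 8.911 · e^(-0.0287 × 24/365) = 8.911 · e^-0.001887
= 8.911 × 0.998115 = $8.894 per bushel

$8.894 per bushel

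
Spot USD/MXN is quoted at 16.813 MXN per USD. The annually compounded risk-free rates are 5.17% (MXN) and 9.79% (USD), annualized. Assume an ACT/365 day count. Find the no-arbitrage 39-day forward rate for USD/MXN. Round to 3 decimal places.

By covered interest parity, F = S · (1+r_MXN)^T / (1+r_USD)^T
= 16.813 × 1.005401 / 1.010030 = 16.813 × 0.995417
F = 16.736 MXN per USD

16.736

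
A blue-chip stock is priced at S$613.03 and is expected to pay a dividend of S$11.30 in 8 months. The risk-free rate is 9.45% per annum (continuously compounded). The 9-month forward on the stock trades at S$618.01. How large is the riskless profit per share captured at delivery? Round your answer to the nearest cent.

PV(dividends) I = 11.30·e^(−0.0945·8/12) = 10.6101
Fair forward F* = (S − I)·e^(rT) = (613.03 − 10.6101)·e^0.070875 = 602.4199 × 1.073447 = 646.6658
Market S$618.01 < fair 646.6658: forward underpriced → reverse cash-and-carry (short the stock, invest proceeds at r, pay the dividends, go long the forward).
Profit at T = |F_mkt − F*| = |618.01 − 646.6658| = S$28.66 per share

S$28.66 per share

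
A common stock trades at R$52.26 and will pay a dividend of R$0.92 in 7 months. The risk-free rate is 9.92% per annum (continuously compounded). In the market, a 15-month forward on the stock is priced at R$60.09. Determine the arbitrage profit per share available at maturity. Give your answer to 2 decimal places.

PV(dividends) I = 0.92·e^(−0.0992·7/12) = 0.8683
Fair forward F* = (S − I)·e^(rT) = (52.26 − 0.8683)·e^0.124000 = 51.3917 × 1.132016 = 58.1762
Market R$60.09 > fair 58.1762: forward overpriced → cash-and-carry (borrow at r, buy the stock and collect the dividends, short the forward).
Profit at T = |F_mkt − F*| = |60.09 − 58.1762| = R$1.91 per share

R$1.91 per share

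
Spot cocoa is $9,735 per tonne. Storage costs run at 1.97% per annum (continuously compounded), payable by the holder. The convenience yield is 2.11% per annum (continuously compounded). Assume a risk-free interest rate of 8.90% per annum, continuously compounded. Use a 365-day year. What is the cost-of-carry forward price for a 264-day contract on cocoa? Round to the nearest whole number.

Net carry = r + u − y = 0.0890 + 0.0197 − 0.0211 = 0.0876
F = S·e^((r+u−y)T) = 9735 · e^(0.0876 × 264/365) = 9735 · e^0.063360
= 9735 × 1.065410 = $10,372 per tonne

$10,372 per tonne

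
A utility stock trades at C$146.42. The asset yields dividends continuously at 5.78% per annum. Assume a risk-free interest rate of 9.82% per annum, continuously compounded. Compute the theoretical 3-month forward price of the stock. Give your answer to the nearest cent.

F = S·e^((r − q)T) = 146.42 · e^((0.0982 − 0.0578) × 3/12)
= 146.42 · e^0.010100 = 146.42 × 1.010151
F = C$147.91

C$147.91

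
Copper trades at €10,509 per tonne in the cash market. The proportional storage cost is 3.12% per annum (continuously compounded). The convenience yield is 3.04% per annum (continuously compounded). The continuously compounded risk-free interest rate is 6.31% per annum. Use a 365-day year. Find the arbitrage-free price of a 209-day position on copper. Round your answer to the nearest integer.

€10,901 per tonne

Net carry = r + u − y = 0.0631 + 0.0312 − 0.0304 = 0.0639
F = S·e^((r+u−y)T) = 10509 · e^(0.0639 × 209/365) = 10509 · e^0.036589
= 10509 × 1.037267 = €10,901 per tonne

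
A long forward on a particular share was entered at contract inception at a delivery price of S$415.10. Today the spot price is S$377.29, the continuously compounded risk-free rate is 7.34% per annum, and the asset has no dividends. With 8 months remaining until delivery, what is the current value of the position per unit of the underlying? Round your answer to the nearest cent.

Current fair forward for the remaining 8 months: F = S·e^(r·T), r = 0.0734
F = 377.29 · e^(0.0734 × 8/12) = 377.29 × 1.050150 = 396.2111
Value of long forward = (F − K)·e^(−rT) = (396.2111 − 415.10) · e^(−0.0734·8/12)
= -18.8889 × 0.952245 = -17.99

-S$17.99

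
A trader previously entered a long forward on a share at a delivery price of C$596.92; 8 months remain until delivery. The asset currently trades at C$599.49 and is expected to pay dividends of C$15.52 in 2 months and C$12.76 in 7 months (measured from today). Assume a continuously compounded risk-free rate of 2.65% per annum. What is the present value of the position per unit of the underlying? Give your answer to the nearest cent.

-C$14.99

PV(remaining dividends) I = 15.52·e^(−0.0265·2/12) + 12.76·e^(−0.0265·7/12) = 28.0159
Current forward F = (S − I)·e^(rT) = (599.49 − 28.0159)·e^(0.0265·8/12) = 571.4741 × 1.017824 = 581.6601
Value (long) = (F − K)·e^(−rT) = (581.6601 − 596.92) × 0.982488 = -14.9927
Value = -C$14.99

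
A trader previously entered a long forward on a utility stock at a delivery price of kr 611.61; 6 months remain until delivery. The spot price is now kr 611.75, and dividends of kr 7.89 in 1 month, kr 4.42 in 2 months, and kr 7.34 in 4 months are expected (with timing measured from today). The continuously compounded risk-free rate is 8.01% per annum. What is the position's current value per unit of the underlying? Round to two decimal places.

kr 4.81

PV(remaining dividends) I = 7.89·e^(−0.0801·1/12) + 4.42·e^(−0.0801·2/12) + 7.34·e^(−0.0801·4/12) = 19.3455
Current forward F = (S − I)·e^(rT) = (611.75 − 19.3455)·e^(0.0801·6/12) = 592.4045 × 1.040863 = 616.6119
Value (long) = (F − K)·e^(−rT) = (616.6119 − 611.61) × 0.960741 = 4.8055
Value = kr 4.81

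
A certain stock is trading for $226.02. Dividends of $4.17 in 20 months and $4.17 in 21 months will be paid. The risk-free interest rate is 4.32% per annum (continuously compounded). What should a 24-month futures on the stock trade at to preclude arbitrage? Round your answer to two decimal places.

$237.97

PV(dividends) I = 4.17·e^(−0.0432·20/12) + 4.17·e^(−0.0432·21/12)
I = 3.8803 + 3.8664 = 7.7467
F = (S − I)·e^(rT) = (226.02 − 7.7467) · e^(0.0432·24/12)
= 218.2733 · e^0.086400 = 218.2733 × 1.090242 = $237.97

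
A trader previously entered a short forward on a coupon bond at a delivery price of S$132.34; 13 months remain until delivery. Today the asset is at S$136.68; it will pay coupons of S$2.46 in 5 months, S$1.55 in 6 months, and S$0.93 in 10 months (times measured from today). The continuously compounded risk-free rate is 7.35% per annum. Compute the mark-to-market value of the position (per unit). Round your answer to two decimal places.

PV(remaining coupons) I = 2.46·e^(−0.0735·5/12) + 1.55·e^(−0.0735·6/12) + 0.93·e^(−0.0735·10/12) = 4.7546
Current forward F = (S − I)·e^(rT) = (136.68 − 4.7546)·e^(0.0735·13/12) = 131.9254 × 1.082881 = 142.8595
Value (long) = (F − K)·e^(−rT) = (142.8595 − 132.34) × 0.923463 = 9.7144
Short position value = −(long value) = -S$9.71

-S$9.71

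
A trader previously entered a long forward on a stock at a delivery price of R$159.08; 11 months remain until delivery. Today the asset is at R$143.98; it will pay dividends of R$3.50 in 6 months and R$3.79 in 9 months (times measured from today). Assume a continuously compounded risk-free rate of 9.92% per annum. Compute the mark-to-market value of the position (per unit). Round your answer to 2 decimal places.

-R$8.12

PV(remaining dividends) I = 3.50·e^(−0.0992·6/12) + 3.79·e^(−0.0992·9/12) = 6.8489
Current forward F = (S − I)·e^(rT) = (143.98 − 6.8489)·e^(0.0992·11/12) = 137.1311 × 1.095196 = 150.1854
Value (long) = (F − K)·e^(−rT) = (150.1854 − 159.08) × 0.913079 = -8.1215
Value = -R$8.12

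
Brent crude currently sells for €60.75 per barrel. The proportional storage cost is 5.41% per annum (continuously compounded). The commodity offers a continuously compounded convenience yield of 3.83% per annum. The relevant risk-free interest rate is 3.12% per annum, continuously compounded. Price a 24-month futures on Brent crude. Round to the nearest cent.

Net carry = r + u − y = 0.0312 + 0.0541 − 0.0383 = 0.0470
F = S·e^((r+u−y)T) = 60.75 · e^(0.0470 × 24/12) = 60.75 · e^0.094000
= 60.75 × 1.098560 = €66.74 per barrel

€66.74 per barrel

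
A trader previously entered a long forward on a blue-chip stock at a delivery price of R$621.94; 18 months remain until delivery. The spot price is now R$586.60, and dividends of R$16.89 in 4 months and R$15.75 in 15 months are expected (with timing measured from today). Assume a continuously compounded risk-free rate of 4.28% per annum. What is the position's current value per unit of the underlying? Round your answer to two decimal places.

-R$28.25

PV(remaining dividends) I = 16.89·e^(−0.0428·4/12) + 15.75·e^(−0.0428·15/12) = 31.5803
Current forward F = (S − I)·e^(rT) = (586.60 − 31.5803)·e^(0.0428·18/12) = 555.0197 × 1.066306 = 591.8208
Value (long) = (F − K)·e^(−rT) = (591.8208 − 621.94) × 0.937817 = -28.2463
Value = -R$28.25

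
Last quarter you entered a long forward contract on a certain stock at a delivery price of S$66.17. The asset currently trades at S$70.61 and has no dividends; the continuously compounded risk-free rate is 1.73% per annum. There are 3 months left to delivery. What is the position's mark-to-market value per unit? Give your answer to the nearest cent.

S$4.73

Current fair forward for the remaining 3 months: F = S·e^(r·T), r = 0.0173
F = 70.61 · e^(0.0173 × 3/12) = 70.61 × 1.004334 = 70.9160
Value of long forward = (F − K)·e^(−rT) = (70.9160 − 66.17) · e^(−0.0173·3/12)
= 4.7460 × 0.995684 = 4.73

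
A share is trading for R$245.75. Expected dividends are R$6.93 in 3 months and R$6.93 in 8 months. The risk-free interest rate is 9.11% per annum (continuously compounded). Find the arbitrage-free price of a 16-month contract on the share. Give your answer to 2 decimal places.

PV(dividends) I = 6.93·e^(−0.0911·3/12) + 6.93·e^(−0.0911·8/12)
I = 6.7740 + 6.5216 = 13.2956
F = (S − I)·e^(rT) = (245.75 − 13.2956) · e^(0.0911·16/12)
= 232.4544 · e^0.121467 = 232.4544 × 1.129152 = R$262.48

R$262.48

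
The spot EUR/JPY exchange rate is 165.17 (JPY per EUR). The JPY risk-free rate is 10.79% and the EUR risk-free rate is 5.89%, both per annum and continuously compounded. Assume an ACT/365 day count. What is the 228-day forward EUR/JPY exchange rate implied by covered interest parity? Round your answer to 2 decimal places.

F = S·e^((r_JPY − r_EUR)T) = 165.17 · e^((0.1079 − 0.0589) × 228/365)
= 165.17 · e^0.030608 = 165.17 × 1.031081
F = 170.30 JPY per EUR

170.30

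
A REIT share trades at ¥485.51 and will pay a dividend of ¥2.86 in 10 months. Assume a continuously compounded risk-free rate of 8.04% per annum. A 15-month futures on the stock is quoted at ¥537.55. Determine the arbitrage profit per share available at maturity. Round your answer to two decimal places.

PV(dividends) I = 2.86·e^(−0.0804·10/12) = 2.6747
Fair futures F* = (S − I)·e^(rT) = (485.51 − 2.6747)·e^0.100500 = 482.8353 × 1.105724 = 533.8826
Market ¥537.55 > fair 533.8826: forward overpriced → cash-and-carry (borrow at r, buy the stock and collect the dividends, short the forward).
Profit at T = |F_mkt − F*| = |537.55 − 533.8826| = ¥3.67 per share

¥3.67 per share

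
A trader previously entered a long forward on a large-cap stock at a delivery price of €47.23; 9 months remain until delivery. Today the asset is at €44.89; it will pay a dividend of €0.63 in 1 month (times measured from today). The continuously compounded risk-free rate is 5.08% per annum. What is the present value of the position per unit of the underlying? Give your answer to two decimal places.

PV(remaining dividends) I = 0.63·e^(−0.0508·1/12) = 0.6273
Current forward F = (S − I)·e^(rT) = (44.89 − 0.6273)·e^(0.0508·9/12) = 44.2627 × 1.038835 = 45.9816
Value (long) = (F − K)·e^(−rT) = (45.9816 − 47.23) × 0.962617 = -1.2017
Value = -€1.20

-€1.20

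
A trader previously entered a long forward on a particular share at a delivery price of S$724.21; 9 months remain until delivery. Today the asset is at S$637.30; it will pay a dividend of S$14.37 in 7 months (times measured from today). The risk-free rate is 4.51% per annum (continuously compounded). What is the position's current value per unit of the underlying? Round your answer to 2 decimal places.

PV(remaining dividends) I = 14.37·e^(−0.0451·7/12) = 13.9969
Current forward F = (S − I)·e^(rT) = (637.30 − 13.9969)·e^(0.0451·9/12) = 623.3031 × 1.034404 = 644.7472
Value (long) = (F − K)·e^(−rT) = (644.7472 − 724.21) × 0.966741 = -76.8199
Value = -S$76.82

-S$76.82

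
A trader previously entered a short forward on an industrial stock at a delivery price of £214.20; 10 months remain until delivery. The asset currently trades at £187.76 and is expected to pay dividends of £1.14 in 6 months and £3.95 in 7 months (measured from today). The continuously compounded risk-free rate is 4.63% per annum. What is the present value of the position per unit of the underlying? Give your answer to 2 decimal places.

PV(remaining dividends) I = 1.14·e^(−0.0463·6/12) + 3.95·e^(−0.0463·7/12) = 4.9587
Current forward F = (S − I)·e^(rT) = (187.76 − 4.9587)·e^(0.0463·10/12) = 182.8013 × 1.039337 = 189.9922
Value (long) = (F − K)·e^(−rT) = (189.9922 − 214.20) × 0.962152 = -23.2916
Short position value = −(long value) = £23.29

£23.29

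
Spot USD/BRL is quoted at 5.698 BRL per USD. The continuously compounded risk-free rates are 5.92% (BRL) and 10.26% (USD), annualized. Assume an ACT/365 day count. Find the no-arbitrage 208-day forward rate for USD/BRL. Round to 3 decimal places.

F = S·e^((r_BRL − r_USD)T) = 5.698 · e^((0.0592 − 0.1026) × 208/365)
= 5.698 · e^-0.024732 = 5.698 × 0.975571
F = 5.559 BRL per USD

5.559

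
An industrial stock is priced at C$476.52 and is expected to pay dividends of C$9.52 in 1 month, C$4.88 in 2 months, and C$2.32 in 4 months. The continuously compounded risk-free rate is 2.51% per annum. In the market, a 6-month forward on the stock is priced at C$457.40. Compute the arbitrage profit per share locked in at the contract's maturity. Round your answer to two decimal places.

PV(dividends) I = 9.52·e^(−0.0251·1/12) + 4.88·e^(−0.0251·2/12) + 2.32·e^(−0.0251·4/12) = 16.6604
Fair forward F* = (S − I)·e^(rT) = (476.52 − 16.6604)·e^0.012550 = 459.8596 × 1.012629 = 465.6672
Market C$457.40 < fair 465.6672: forward underpriced → reverse cash-and-carry (short the stock, invest proceeds at r, pay the dividends, go long the forward).
Profit at T = |F_mkt − F*| = |457.40 − 465.6672| = C$8.27 per share

C$8.27 per share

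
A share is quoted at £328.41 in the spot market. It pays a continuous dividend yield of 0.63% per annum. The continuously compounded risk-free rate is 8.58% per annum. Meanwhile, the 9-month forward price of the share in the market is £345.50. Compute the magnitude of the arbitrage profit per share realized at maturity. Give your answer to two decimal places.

£3.09 per share

Fair forward: F* = S·e^(carry·T), with carry = (r − q) = 0.0858 − 0.0063 = 0.0795
F* = 328.41 · e^(0.0795 × 9/12) = 328.41 · e^0.059625 = 328.41 × 1.061438 = £348.5869
Market £345.50 < fair £348.5869: forward underpriced → reverse cash-and-carry (short spot, go long the forward).
At maturity, profit = |F_mkt − F*| = |345.50 − 348.5869| = £3.09 per share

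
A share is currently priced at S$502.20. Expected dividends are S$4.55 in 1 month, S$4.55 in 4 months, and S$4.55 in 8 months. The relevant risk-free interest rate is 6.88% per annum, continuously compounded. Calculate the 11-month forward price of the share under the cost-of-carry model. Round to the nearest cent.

PV(dividends) I = 4.55·e^(−0.0688·1/12) + 4.55·e^(−0.0688·4/12) + 4.55·e^(−0.0688·8/12)
I = 4.5240 + 4.4468 + 4.3460 = 13.3168
F = (S − I)·e^(rT) = (502.20 − 13.3168) · e^(0.0688·11/12)
= 488.8832 · e^0.063067 = 488.8832 × 1.065098 = S$520.71

S$520.71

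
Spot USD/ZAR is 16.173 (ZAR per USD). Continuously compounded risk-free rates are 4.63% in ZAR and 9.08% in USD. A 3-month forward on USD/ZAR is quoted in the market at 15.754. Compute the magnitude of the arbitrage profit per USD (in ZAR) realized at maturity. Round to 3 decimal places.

0.240 per USD (in ZAR)

Fair forward: F* = S·e^(carry·T), with carry = (r_ZAR − r_USD) = 0.0463 − 0.0908 = -0.0445
F* = 16.173 · e^(-0.0445 × 3/12) = 16.173 · e^-0.011125 = 16.173 × 0.988937 = 15.9941
Market 15.754 < fair 15.9941: forward underpriced → reverse cash-and-carry (short spot, go long the forward).
At maturity, profit = |F_mkt − F*| = |15.754 − 15.9941| = 0.240 per USD (in ZAR)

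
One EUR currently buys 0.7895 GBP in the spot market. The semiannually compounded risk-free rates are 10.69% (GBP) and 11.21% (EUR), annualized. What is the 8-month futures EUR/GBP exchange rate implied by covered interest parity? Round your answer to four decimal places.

By covered interest parity, F = S · (1+r_GBP/2)^(2T) / (1+r_EUR/2)^(2T)
= 0.7895 × 1.071894 / 1.075423 = 0.7895 × 0.996719
F = 0.7869 GBP per EUR

0.7869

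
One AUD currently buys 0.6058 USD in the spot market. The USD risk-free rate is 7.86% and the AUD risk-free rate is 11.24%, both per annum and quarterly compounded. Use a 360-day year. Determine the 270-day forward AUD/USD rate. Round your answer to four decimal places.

0.5910

By covered interest parity, F = S · (1+r_USD/4)^(4T) / (1+r_AUD/4)^(4T)
= 0.6058 × 1.060116 / 1.086691 = 0.6058 × 0.975545
F = 0.5910 USD per AUD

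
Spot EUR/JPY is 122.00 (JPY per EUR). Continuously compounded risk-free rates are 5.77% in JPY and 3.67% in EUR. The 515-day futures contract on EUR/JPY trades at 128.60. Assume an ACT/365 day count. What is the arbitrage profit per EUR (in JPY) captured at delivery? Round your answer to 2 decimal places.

Fair futures: F* = S·e^(carry·T), with carry = (r_JPY − r_EUR) = 0.0577 − 0.0367 = 0.0210
F* = 122.00 · e^(0.0210 × 515/365) = 122.00 · e^0.029630 = 122.00 × 1.030073 = 125.6689
Market 128.60 > fair 125.6689: forward overpriced → cash-and-carry (buy spot, short the forward).
At maturity, profit = |F_mkt − F*| = |128.60 − 125.6689| = 2.93 per EUR (in JPY)

2.93 per EUR (in JPY)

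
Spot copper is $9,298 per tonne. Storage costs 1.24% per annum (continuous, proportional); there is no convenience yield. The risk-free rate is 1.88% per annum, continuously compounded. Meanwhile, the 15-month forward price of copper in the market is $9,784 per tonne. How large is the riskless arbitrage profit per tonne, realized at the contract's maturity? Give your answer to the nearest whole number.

$116 per tonne

Fair forward: F* = S·e^(carry·T), with carry = (r + u) = 0.0188 + 0.0124 = 0.0312
F* = 9298 · e^(0.0312 × 15/12) = 9298 · e^0.039000 = 9298 × 1.039770 = $9667.7815
Market $9784 > fair $9667.7815: forward overpriced → cash-and-carry (buy spot, short the forward).
At maturity, profit = |F_mkt − F*| = |9784 − 9667.7815| = $116 per tonne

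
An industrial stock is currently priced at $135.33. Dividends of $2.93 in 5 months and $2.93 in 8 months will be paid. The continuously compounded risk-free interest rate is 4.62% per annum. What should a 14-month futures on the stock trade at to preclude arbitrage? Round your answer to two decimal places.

$136.79

PV(dividends) I = 2.93·e^(−0.0462·5/12) + 2.93·e^(−0.0462·8/12)
I = 2.8741 + 2.8411 = 5.7152
F = (S − I)·e^(rT) = (135.33 − 5.7152) · e^(0.0462·14/12)
= 129.6148 · e^0.053900 = 129.6148 × 1.055379 = $136.79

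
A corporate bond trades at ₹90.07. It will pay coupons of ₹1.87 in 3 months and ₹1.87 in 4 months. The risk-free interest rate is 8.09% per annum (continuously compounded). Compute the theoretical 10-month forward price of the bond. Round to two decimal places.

PV(coupons) I = 1.87·e^(−0.0809·3/12) + 1.87·e^(−0.0809·4/12)
I = 1.8326 + 1.8202 = 3.6528
F = (S − I)·e^(rT) = (90.07 − 3.6528) · e^(0.0809·10/12)
= 86.4172 · e^0.067417 = 86.4172 × 1.069741 = ₹92.44

₹92.44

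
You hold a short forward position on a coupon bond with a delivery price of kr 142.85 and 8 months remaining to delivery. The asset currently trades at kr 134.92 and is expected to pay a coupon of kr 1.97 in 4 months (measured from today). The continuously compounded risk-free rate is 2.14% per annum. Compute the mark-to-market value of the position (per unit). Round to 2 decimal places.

PV(remaining coupons) I = 1.97·e^(−0.0214·4/12) = 1.9560
Current forward F = (S − I)·e^(rT) = (134.92 − 1.9560)·e^(0.0214·8/12) = 132.9640 × 1.014369 = 134.8746
Value (long) = (F − K)·e^(−rT) = (134.8746 − 142.85) × 0.985835 = -7.8624
Short position value = −(long value) = kr 7.86

kr 7.86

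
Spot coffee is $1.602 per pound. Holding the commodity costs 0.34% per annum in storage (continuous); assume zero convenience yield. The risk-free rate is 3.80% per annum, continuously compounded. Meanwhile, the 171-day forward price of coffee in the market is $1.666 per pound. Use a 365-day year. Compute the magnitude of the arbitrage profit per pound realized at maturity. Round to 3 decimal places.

Fair forward: F* = S·e^(carry·T), with carry = (r + u) = 0.0380 + 0.0034 = 0.0414
F* = 1.602 · e^(0.0414 × 171/365) = 1.602 · e^0.019396 = 1.602 × 1.019585 = $1.6334
Market $1.666 > fair $1.6334: forward overpriced → cash-and-carry (buy spot, short the forward).
At maturity, profit = |F_mkt − F*| = |1.666 − 1.6334| = $0.033 per pound

$0.033 per pound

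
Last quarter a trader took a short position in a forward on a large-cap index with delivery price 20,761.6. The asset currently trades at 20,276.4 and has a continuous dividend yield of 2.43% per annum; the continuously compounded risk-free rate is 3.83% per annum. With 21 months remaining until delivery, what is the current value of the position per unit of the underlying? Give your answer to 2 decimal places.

-16.56

Current fair forward for the remaining 21 months: F = S·e^((r − q)·T), (r − q) = 0.0383 − 0.0243 = 0.0140
F = 20276.4 · e^(0.0140 × 21/12) = 20276.4 × 1.02480259 = 20779.3072
Value of long forward = (F − K)·e^(−rT) = (20779.3072 − 20761.6) · e^(−0.0383·21/12)
= 17.7072 × 0.93517182 = 16.56
Short position value = −(long value) = -16.56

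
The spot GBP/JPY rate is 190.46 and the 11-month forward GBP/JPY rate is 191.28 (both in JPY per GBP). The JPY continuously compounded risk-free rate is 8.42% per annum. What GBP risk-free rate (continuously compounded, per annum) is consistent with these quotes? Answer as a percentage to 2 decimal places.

F = S·e^((r_JPY − r_GBP)T) ⇒ r_GBP = r_JPY − ln(F/S)/T
ln(191.28/190.46) = 0.004296; /(11/12) = 0.004687
r_GBP = 0.0842 − 0.004687 = 0.079513
r_GBP = 7.95%

7.95%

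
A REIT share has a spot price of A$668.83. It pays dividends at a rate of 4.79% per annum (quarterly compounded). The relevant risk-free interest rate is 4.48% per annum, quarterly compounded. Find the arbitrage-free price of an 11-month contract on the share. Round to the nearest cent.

F = S · (1+r/4)^(4T) / (1+q/4)^(4T)
= 668.83 × 1.041684 / 1.044614 = 668.83 × 0.997195
F = A$666.95

A$666.95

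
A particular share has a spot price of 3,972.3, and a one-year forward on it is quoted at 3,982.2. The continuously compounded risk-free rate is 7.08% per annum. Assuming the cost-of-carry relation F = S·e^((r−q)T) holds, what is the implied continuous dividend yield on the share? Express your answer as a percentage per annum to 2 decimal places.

From F = S·e^((r−q)T): (r − q) = ln(F/S)/T
ln(3982.2/3972.3) = ln(1.002492) = 0.002489
(r − q) = 0.002489 / (12/12) = 0.002489
q = r − ln(F/S)/T = 0.0708 − 0.002489 = 0.068311
q = 6.83%

6.83%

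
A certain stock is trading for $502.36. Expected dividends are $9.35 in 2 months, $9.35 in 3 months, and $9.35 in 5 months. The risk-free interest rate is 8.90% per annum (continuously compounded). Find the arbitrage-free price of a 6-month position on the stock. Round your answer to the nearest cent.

$496.61

PV(dividends) I = 9.35·e^(−0.0890·2/12) + 9.35·e^(−0.0890·3/12) + 9.35·e^(−0.0890·5/12)
I = 9.2123 + 9.1443 + 9.0096 = 27.3662
F = (S − I)·e^(rT) = (502.36 − 27.3662) · e^(0.0890·6/12)
= 474.9938 · e^0.044500 = 474.9938 × 1.045505 = $496.61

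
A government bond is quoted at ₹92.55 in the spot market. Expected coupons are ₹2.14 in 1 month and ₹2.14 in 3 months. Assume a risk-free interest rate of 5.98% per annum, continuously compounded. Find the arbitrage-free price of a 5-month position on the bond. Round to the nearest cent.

₹90.54

PV(coupons) I = 2.14·e^(−0.0598·1/12) + 2.14·e^(−0.0598·3/12)
I = 2.1294 + 2.1082 = 4.2376
F = (S − I)·e^(rT) = (92.55 − 4.2376) · e^(0.0598·5/12)
= 88.3124 · e^0.024917 = 88.3124 × 1.025230 = ₹90.54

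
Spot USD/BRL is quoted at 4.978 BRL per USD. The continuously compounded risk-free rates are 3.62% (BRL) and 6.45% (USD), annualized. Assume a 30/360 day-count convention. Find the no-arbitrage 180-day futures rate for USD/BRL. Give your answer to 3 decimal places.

F = S·e^((r_BRL − r_USD)T) = 4.978 · e^((0.0362 − 0.0645) × 180/360)
= 4.978 · e^-0.014150 = 4.978 × 0.985950
F = 4.908 BRL per USD

4.908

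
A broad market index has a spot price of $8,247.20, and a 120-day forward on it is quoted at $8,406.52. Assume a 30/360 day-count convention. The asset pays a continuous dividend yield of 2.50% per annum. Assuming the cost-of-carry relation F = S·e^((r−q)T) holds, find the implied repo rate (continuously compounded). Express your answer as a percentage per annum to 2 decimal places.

From F = S·e^((r−q)T): (r − q) = ln(F/S)/T
ln(8406.52/8247.20) = ln(1.019318) = 0.019134
(r − q) = 0.019134 / (120/360) = 0.057402
r = ln(F/S)/T + q = 0.057402 + 0.0250 = 0.082402
r = 8.24%

8.24%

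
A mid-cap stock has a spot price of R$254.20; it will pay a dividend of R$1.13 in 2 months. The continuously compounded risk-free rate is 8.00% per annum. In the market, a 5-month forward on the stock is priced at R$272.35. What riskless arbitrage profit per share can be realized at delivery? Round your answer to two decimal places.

R$10.69 per share

PV(dividends) I = 1.13·e^(−0.0800·2/12) = 1.1150
Fair forward F* = (S − I)·e^(rT) = (254.20 − 1.1150)·e^0.033333 = 253.0850 × 1.033895 = 261.6633
Market R$272.35 > fair 261.6633: forward overpriced → cash-and-carry (borrow at r, buy the stock and collect the dividends, short the forward).
Profit at T = |F_mkt − F*| = |272.35 − 261.6633| = R$10.69 per share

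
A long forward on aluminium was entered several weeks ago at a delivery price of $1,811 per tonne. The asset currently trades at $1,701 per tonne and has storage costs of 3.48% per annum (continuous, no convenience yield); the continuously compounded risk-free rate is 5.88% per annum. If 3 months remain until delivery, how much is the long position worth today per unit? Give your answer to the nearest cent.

-$68.71 per tonne

Current fair forward for the remaining 3 months: F = S·e^((r + u)·T), (r + u) = 0.0588 + 0.0348 = 0.0936
F = 1701 · e^(0.0936 × 3/12) = 1701 × 1.02367593 = 1741.2728
Value of long forward = (F − K)·e^(−rT) = (1741.2728 − 1811) · e^(−0.0588·3/12)
= -69.7272 × 0.98540752 = -68.71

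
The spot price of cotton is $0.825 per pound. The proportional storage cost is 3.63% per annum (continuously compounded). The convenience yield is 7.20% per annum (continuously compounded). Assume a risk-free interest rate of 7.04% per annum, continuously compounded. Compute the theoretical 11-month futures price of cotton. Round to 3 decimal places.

$0.852 per pound

Net carry = r + u − y = 0.0704 + 0.0363 − 0.0720 = 0.0347
F = S·e^((r+u−y)T) = 0.825 · e^(0.0347 × 11/12) = 0.825 · e^0.031808
= 0.825 × 1.032319 = $0.852 per pound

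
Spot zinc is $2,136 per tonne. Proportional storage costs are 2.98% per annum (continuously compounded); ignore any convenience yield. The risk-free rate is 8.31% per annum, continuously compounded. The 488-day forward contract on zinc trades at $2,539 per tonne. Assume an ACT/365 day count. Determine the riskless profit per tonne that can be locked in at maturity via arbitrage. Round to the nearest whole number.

$55 per tonne

Fair forward: F* = S·e^(carry·T), with carry = (r + u) = 0.0831 + 0.0298 = 0.1129
F* = 2136 · e^(0.1129 × 488/365) = 2136 · e^0.150946 = 2136 × 1.162934 = $2484.0270
Market $2539 > fair $2484.0270: forward overpriced → cash-and-carry (buy spot, short the forward).
At maturity, profit = |F_mkt − F*| = |2539 − 2484.0270| = $55 per tonne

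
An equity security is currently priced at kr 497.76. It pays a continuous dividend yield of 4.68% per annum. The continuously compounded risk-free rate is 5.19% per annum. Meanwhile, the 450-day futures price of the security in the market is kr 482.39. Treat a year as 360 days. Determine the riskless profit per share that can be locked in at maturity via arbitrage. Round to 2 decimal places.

kr 18.55 per share

Fair futures: F* = S·e^(carry·T), with carry = (r − q) = 0.0519 − 0.0468 = 0.0051
F* = 497.76 · e^(0.0051 × 450/360) = 497.76 · e^0.006375 = 497.76 × 1.006395 = kr 500.9432
Market kr 482.39 < fair kr 500.9432: forward underpriced → reverse cash-and-carry (short spot, go long the forward).
At maturity, profit = |F_mkt − F*| = |482.39 − 500.9432| = kr 18.55 per share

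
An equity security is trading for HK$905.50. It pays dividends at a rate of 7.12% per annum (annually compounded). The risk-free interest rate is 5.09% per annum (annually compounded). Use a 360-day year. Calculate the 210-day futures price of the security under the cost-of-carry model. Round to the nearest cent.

F = S · (1+r)^T / (1+q)^T
= 905.50 × 1.029384 / 1.040937 = 905.50 × 0.988901
F = HK$895.45

HK$895.45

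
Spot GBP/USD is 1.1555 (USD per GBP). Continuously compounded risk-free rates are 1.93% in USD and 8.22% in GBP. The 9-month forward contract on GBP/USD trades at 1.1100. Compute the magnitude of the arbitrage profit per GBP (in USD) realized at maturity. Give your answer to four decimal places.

0.0077 per GBP (in USD)

Fair forward: F* = S·e^(carry·T), with carry = (r_USD − r_GBP) = 0.0193 − 0.0822 = -0.0629
F* = 1.1555 · e^(-0.0629 × 9/12) = 1.1555 · e^-0.047175 = 1.1555 × 0.953920 = 1.1023
Market 1.1100 > fair 1.1023: forward overpriced → cash-and-carry (buy spot, short the forward).
At maturity, profit = |F_mkt − F*| = |1.1100 − 1.1023| = 0.0077 per GBP (in USD)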